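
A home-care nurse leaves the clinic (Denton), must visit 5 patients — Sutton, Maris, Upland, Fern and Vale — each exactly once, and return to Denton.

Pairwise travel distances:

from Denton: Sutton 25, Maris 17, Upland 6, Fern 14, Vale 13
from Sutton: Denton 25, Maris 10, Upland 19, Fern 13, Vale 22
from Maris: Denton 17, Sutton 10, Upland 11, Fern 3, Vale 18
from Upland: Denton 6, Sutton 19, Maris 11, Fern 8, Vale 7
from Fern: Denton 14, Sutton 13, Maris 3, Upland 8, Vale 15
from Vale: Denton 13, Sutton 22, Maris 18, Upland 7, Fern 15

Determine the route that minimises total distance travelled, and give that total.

With 5 stops there are 5!/2 = 60 distinct round trips (a route and its reverse cost the same).
Denton→Sutton→Maris→Upland→Fern→Vale→Denton: 25+10+11+8+15+13 = 82
Denton→Sutton→Maris→Upland→Vale→Fern→Denton: 25+10+11+7+15+14 = 82
Denton→Sutton→Maris→Fern→Upland→Vale→Denton: 25+10+3+8+7+13 = 66
Denton→Sutton→Maris→Fern→Vale→Upland→Denton: 25+10+3+15+7+6 = 66
Denton→Sutton→Maris→Vale→Upland→Fern→Denton: 25+10+18+7+8+14 = 82
Denton→Sutton→Maris→Vale→Fern→Upland→Denton: 25+10+18+15+8+6 = 82
Denton→Sutton→Upland→Maris→Fern→Vale→Denton: 25+19+11+3+15+13 = 86
Denton→Sutton→Upland→Maris→Vale→Fern→Denton: 25+19+11+18+15+14 = 102
Denton→Sutton→Upland→Fern→Maris→Vale→Denton: 25+19+8+3+18+13 = 86
Denton→Sutton→Upland→Fern→Vale→Maris→Denton: 25+19+8+15+18+17 = 102
Denton→Sutton→Upland→Vale→Maris→Fern→Denton: 25+19+7+18+3+14 = 86
Denton→Sutton→Upland→Vale→Fern→Maris→Denton: 25+19+7+15+3+17 = 86
Denton→Sutton→Fern→Maris→Upland→Vale→Denton: 25+13+3+11+7+13 = 72
Denton→Sutton→Fern→Maris→Vale→Upland→Denton: 25+13+3+18+7+6 = 72
… (46 more)
Denton→Upland→Fern→Maris→Sutton→Vale→Denton: 6+8+3+10+22+13 = 62  ← best
The minimum is 62.
One optimal route: Denton → Upland → Fern → Maris → Sutton → Vale → Denton (or its reverse).

Minimum total distance: 62.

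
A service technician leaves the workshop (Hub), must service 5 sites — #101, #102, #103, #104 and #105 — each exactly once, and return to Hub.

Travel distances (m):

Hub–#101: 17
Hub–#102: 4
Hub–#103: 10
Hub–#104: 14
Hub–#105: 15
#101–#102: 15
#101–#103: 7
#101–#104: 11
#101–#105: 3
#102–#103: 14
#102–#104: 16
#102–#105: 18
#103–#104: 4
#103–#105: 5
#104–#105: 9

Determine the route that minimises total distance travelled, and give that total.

There are 60 distinct closed tours to check (reversals are equivalent).
Hub→#101→#102→#103→#104→#105→Hub: 17+15+14+4+9+15 = 74
Hub→#101→#102→#103→#105→#104→Hub: 17+15+14+5+9+14 = 74
Hub→#101→#102→#104→#103→#105→Hub: 17+15+16+4+5+15 = 72
Hub→#101→#102→#104→#105→#103→Hub: 17+15+16+9+5+10 = 72
Hub→#101→#102→#105→#103→#104→Hub: 17+15+18+5+4+14 = 73
Hub→#101→#102→#105→#104→#103→Hub: 17+15+18+9+4+10 = 73
Hub→#101→#103→#102→#104→#105→Hub: 17+7+14+16+9+15 = 78
Hub→#101→#103→#102→#105→#104→Hub: 17+7+14+18+9+14 = 79
Hub→#101→#103→#104→#102→#105→Hub: 17+7+4+16+18+15 = 77
Hub→#101→#103→#104→#105→#102→Hub: 17+7+4+9+18+4 = 59
Hub→#101→#103→#105→#102→#104→Hub: 17+7+5+18+16+14 = 77
Hub→#101→#103→#105→#104→#102→Hub: 17+7+5+9+16+4 = 58
Hub→#101→#104→#102→#103→#105→Hub: 17+11+16+14+5+15 = 78
Hub→#101→#104→#102→#105→#103→Hub: 17+11+16+18+5+10 = 77
… (46 more)
Hub→#102→#101→#105→#103→#104→Hub: 4+15+3+5+4+14 = 45  ← best
The minimum is 45.
One optimal route: Hub → #102 → #101 → #105 → #103 → #104 → Hub (or its reverse).

Minimum total distance: 45 m.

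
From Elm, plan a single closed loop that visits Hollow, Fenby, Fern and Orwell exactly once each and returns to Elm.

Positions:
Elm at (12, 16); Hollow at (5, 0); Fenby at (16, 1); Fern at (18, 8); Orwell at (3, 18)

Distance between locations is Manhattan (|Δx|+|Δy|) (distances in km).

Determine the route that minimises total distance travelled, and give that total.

Shortest round trip = 66 km.

There are 12 distinct closed tours to check (reversals are equivalent).
Elm - Hollow - Fenby - Fern - Orwell - Elm: 23+12+9+25+11 = 80
Elm - Hollow - Fenby - Orwell - Fern - Elm: 23+12+30+25+14 = 104
Elm - Hollow - Fern - Fenby - Orwell - Elm: 23+21+9+30+11 = 94
Elm - Hollow - Fern - Orwell - Fenby - Elm: 23+21+25+30+19 = 118
Elm - Hollow - Orwell - Fenby - Fern - Elm: 23+20+30+9+14 = 96
Elm - Hollow - Orwell - Fern - Fenby - Elm: 23+20+25+9+19 = 96
Elm - Fenby - Hollow - Fern - Orwell - Elm: 19+12+21+25+11 = 88
Elm - Fenby - Hollow - Orwell - Fern - Elm: 19+12+20+25+14 = 90
Elm - Fenby - Fern - Hollow - Orwell - Elm: 19+9+21+20+11 = 80
Elm - Fenby - Orwell - Hollow - Fern - Elm: 19+30+20+21+14 = 104
Elm - Fern - Hollow - Fenby - Orwell - Elm: 14+21+12+30+11 = 88
Elm - Fern - Fenby - Hollow - Orwell - Elm: 14+9+12+20+11 = 66
The minimum is 66.
One optimal route: Elm → Fern → Fenby → Hollow → Orwell → Elm (or its reverse).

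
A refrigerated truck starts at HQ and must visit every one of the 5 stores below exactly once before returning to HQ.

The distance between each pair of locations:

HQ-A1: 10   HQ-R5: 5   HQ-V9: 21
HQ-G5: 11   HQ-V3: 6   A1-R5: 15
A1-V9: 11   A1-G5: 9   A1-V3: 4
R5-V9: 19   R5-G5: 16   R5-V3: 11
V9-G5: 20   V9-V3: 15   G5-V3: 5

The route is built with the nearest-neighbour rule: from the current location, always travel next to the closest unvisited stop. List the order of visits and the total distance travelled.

70 along HQ → R5 → V3 → A1 → G5 → V9 → HQ.

From HQ: distances to unvisited — R5=5, V3=6, A1=10, G5=11, V9=21. Nearest is R5 (5).
From R5: distances to unvisited — V3=11, A1=15, G5=16, V9=19. Nearest is V3 (11).
From V3: distances to unvisited — A1=4, G5=5, V9=15. Nearest is A1 (4).
From A1: distances to unvisited — G5=9, V9=11. Nearest is G5 (9).
From G5: distances to unvisited — V9=20. Nearest is V9 (20).
Return V9→HQ: 21.
Total = 5 + 11 + 4 + 9 + 20 + 21 = 70.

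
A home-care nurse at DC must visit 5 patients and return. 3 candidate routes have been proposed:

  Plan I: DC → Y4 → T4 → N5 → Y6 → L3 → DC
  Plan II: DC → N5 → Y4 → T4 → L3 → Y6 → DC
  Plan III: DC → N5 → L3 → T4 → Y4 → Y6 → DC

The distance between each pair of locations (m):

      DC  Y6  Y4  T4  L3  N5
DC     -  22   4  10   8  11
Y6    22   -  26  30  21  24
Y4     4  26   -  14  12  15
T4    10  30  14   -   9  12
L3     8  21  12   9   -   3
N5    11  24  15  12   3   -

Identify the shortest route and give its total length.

Plan I: 4 + 14 + 12 + 24 + 21 + 8 = 83
Plan II: 11 + 15 + 14 + 9 + 21 + 22 = 92
Plan III: 11 + 3 + 9 + 14 + 26 + 22 = 85

83 m — Plan I is the shortest.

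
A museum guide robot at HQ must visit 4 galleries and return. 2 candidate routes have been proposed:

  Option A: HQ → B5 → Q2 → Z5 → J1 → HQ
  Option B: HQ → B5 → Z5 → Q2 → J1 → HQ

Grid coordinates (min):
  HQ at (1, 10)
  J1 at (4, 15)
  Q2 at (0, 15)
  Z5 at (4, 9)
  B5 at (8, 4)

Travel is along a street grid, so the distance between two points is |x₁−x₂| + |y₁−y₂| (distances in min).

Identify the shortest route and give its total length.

Shortest is Option B, total 44 min.

Option A: 13 + 19 + 10 + 6 + 8 = 56
Option B: 13 + 9 + 10 + 4 + 8 = 44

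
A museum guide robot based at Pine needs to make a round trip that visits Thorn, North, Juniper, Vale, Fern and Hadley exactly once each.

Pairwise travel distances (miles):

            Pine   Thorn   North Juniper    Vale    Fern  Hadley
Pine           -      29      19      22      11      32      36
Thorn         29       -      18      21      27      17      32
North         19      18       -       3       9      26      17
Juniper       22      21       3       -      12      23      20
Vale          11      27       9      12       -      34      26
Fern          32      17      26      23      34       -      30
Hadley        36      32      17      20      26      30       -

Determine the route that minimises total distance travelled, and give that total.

There are 360 distinct closed tours to check (reversals are equivalent).
Pine → Thorn → North → Juniper → Vale → Fern → Hadley → Pine: 29+18+3+12+34+30+36 = 162
Pine → Thorn → North → Juniper → Vale → Hadley → Fern → Pine: 29+18+3+12+26+30+32 = 150
Pine → Thorn → North → Juniper → Fern → Vale → Hadley → Pine: 29+18+3+23+34+26+36 = 169
Pine → Thorn → North → Juniper → Fern → Hadley → Vale → Pine: 29+18+3+23+30+26+11 = 140
Pine → Thorn → North → Juniper → Hadley → Vale → Fern → Pine: 29+18+3+20+26+34+32 = 162
Pine → Thorn → North → Juniper → Hadley → Fern → Vale → Pine: 29+18+3+20+30+34+11 = 145
Pine → Thorn → North → Vale → Juniper → Fern → Hadley → Pine: 29+18+9+12+23+30+36 = 157
Pine → Thorn → North → Vale → Juniper → Hadley → Fern → Pine: 29+18+9+12+20+30+32 = 150
… (352 more)
Pine → Thorn → Fern → Hadley → North → Juniper → Vale → Pine: 29+17+30+17+3+12+11 = 119  ← best
The minimum is 119.
One optimal route: Pine → Thorn → Fern → Hadley → North → Juniper → Vale → Pine (or its reverse).

Shortest round trip = 119 miles.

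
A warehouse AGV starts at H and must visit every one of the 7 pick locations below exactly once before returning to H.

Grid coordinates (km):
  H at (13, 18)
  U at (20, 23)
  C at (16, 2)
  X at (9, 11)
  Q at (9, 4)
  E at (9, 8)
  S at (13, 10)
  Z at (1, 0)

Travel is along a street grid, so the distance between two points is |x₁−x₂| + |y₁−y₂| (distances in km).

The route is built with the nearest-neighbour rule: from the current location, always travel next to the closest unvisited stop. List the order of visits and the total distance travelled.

H → [S:8 / X:11 / U:12 / E:14 / Q:18 / C:19 / Z:30] → S (8)
S → [X:5 / E:6 / Q:10 / C:11 / U:20 / Z:22] → X (5)
X → [E:3 / Q:7 / C:16 / Z:19 / U:23] → E (3)
E → [Q:4 / C:13 / Z:16 / U:26] → Q (4)
Q → [C:9 / Z:12 / U:30] → C (9)
C → [Z:17 / U:25] → Z (17)
Z → [U:42] → U (42)
Return U→H: 12.
Total = 8 + 5 + 3 + 4 + 9 + 17 + 42 + 12 = 100.

Total distance 100 km via the nearest-neighbour route H → S → X → E → Q → C → Z → U → H.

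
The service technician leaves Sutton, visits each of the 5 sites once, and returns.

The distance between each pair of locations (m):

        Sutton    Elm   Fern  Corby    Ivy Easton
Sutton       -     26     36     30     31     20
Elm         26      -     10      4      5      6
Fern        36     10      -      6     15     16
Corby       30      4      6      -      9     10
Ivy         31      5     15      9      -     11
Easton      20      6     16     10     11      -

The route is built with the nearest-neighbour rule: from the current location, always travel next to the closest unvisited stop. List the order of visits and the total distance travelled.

At Sutton the remaining stops are Easton 20, Elm 26, Corby 30, Ivy 31, Fern 36; go to Easton.
At Easton the remaining stops are Elm 6, Corby 10, Ivy 11, Fern 16; go to Elm.
At Elm the remaining stops are Corby 4, Ivy 5, Fern 10; go to Corby.
At Corby the remaining stops are Fern 6, Ivy 9; go to Fern.
At Fern the remaining stops are Ivy 15; go to Ivy.
Return Ivy→Sutton: 31.
Total = 20 + 6 + 4 + 6 + 15 + 31 = 82.

Total distance 82 m via the nearest-neighbour route Sutton → Easton → Elm → Corby → Fern → Ivy → Sutton.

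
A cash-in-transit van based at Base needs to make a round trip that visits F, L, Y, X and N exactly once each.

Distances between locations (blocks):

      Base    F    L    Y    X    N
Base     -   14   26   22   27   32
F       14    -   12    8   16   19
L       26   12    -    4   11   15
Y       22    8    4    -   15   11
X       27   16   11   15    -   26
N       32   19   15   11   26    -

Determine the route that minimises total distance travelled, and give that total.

Shortest round trip = 86 blocks.

There are 60 distinct closed tours to check (reversals are equivalent).
Base - F - L - Y - X - N - Base: 14+12+4+15+26+32 = 103
Base - F - L - Y - N - X - Base: 14+12+4+11+26+27 = 94
Base - F - L - X - Y - N - Base: 14+12+11+15+11+32 = 95
Base - F - L - X - N - Y - Base: 14+12+11+26+11+22 = 96
Base - F - L - N - Y - X - Base: 14+12+15+11+15+27 = 94
Base - F - L - N - X - Y - Base: 14+12+15+26+15+22 = 104
Base - F - Y - L - X - N - Base: 14+8+4+11+26+32 = 95
Base - F - Y - L - N - X - Base: 14+8+4+15+26+27 = 94
Base - F - Y - X - L - N - Base: 14+8+15+11+15+32 = 95
Base - F - Y - X - N - L - Base: 14+8+15+26+15+26 = 104
Base - F - Y - N - L - X - Base: 14+8+11+15+11+27 = 86
Base - F - Y - N - X - L - Base: 14+8+11+26+11+26 = 96
Base - F - X - L - Y - N - Base: 14+16+11+4+11+32 = 88
Base - F - X - L - N - Y - Base: 14+16+11+15+11+22 = 89
… (46 more)
The minimum is 86.
One optimal route: Base → F → Y → N → L → X → Base (or its reverse).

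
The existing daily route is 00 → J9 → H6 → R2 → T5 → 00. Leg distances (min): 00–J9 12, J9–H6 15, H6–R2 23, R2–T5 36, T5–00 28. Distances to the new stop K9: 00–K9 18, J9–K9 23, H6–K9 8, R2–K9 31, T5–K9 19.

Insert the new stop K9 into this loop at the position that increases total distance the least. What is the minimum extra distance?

Adding 9 min by placing K9 on the T5–00 leg.

Insertion cost between consecutive stops i–j is d(i,K9) + d(K9,j) − d(i,j):
  between 00 and J9: 18 + 23 − 12 = 29
  between J9 and H6: 23 + 8 − 15 = 16
  between H6 and R2: 8 + 31 − 23 = 16
  between R2 and T5: 31 + 19 − 36 = 14
  between T5 and 00: 19 + 18 − 28 = 9
Cheapest insertion is between T5 and 00, adding 9.
New total = 114 + 9 = 123.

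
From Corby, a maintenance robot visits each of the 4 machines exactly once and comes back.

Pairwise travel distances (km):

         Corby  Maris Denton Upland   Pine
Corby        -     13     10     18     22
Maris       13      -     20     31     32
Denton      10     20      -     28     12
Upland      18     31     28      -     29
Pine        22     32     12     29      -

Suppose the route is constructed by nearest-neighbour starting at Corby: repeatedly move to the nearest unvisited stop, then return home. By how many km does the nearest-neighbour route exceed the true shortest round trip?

The nearest-neighbour route is 3 km longer than optimal.

Corby: Denton=10, Maris=13, Upland=18, Pine=22 ⇒ Denton
Denton: Pine=12, Maris=20, Upland=28 ⇒ Pine
Pine: Upland=29, Maris=32 ⇒ Upland
Upland: Maris=31 ⇒ Maris
NN route Corby → Denton → Pine → Upland → Maris → Corby costs 95.
Optimal: Corby → Maris → Denton → Pine → Upland → Corby costs 92 (by enumerating all 12 distinct tours).
Excess = 95 − 92 = 3.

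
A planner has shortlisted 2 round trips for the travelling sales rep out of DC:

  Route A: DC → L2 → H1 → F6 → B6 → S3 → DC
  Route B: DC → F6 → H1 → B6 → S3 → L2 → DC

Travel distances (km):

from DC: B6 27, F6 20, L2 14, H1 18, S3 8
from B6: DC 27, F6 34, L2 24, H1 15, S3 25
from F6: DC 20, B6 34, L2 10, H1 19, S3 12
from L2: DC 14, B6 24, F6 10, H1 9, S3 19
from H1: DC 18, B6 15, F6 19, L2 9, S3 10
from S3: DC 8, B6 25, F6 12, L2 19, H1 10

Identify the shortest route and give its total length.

Route A: 14 + 9 + 19 + 34 + 25 + 8 = 109
Route B: 20 + 19 + 15 + 25 + 19 + 14 = 112

Shortest is Route A, total 109 km.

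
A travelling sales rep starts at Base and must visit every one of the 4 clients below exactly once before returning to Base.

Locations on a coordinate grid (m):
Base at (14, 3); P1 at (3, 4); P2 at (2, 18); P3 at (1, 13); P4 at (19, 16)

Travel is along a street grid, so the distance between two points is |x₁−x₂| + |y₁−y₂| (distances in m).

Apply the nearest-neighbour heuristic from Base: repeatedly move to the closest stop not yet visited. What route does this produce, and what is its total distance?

At Base the remaining stops are P1 12, P4 18, P3 23, P2 27; go to P1.
At P1 the remaining stops are P3 11, P2 15, P4 28; go to P3.
At P3 the remaining stops are P2 6, P4 21; go to P2.
At P2 the remaining stops are P4 19; go to P4.
Return P4→Base: 18.
Total = 12 + 11 + 6 + 19 + 18 = 66.

Nearest-neighbour total = 66 m; route Base → P1 → P3 → P2 → P4 → Base.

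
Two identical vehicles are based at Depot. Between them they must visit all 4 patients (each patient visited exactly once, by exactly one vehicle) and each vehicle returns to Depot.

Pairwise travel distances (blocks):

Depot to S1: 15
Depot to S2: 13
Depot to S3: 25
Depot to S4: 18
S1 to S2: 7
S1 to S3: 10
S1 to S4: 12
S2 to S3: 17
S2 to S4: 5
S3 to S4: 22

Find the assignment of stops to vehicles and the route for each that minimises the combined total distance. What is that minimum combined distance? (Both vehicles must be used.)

Minimum combined distance: 86 blocks.

Check every non-empty split of the stops between the two vehicles; for each half take its own optimal tour:
  {S1} + {S2, S3, S4}: 30 + 65 = 95
  {S2} + {S1, S3, S4}: 26 + 65 = 91
  {S1, S2} + {S3, S4}: 35 + 65 = 100
  {S3} + {S1, S2, S4}: 50 + 45 = 95
  {S1, S3} + {S2, S4}: 50 + 36 = 86
  {S2, S3} + {S1, S4}: 55 + 45 = 100
  … (7 splits in total)
Best: vehicle 1 Depot → S1 → S3 → Depot = 50; vehicle 2 Depot → S2 → S4 → Depot = 36; combined 86.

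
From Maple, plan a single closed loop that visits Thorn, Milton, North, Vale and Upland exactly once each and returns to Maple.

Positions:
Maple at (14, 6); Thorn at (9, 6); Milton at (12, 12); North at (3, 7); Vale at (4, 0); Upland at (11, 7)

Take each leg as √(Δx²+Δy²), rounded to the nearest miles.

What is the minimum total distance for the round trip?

There are 60 distinct closed tours to check (reversals are equivalent).
Maple - Thorn - Milton - North - Vale - Upland - Maple: 5+7+10+7+10+3 = 42
Maple - Thorn - Milton - North - Upland - Vale - Maple: 5+7+10+8+10+12 = 52
Maple - Thorn - Milton - Vale - North - Upland - Maple: 5+7+14+7+8+3 = 44
Maple - Thorn - Milton - Vale - Upland - North - Maple: 5+7+14+10+8+11 = 55
Maple - Thorn - Milton - Upland - North - Vale - Maple: 5+7+5+8+7+12 = 44
Maple - Thorn - Milton - Upland - Vale - North - Maple: 5+7+5+10+7+11 = 45
Maple - Thorn - North - Milton - Vale - Upland - Maple: 5+6+10+14+10+3 = 48
Maple - Thorn - North - Milton - Upland - Vale - Maple: 5+6+10+5+10+12 = 48
Maple - Thorn - North - Vale - Milton - Upland - Maple: 5+6+7+14+5+3 = 40
Maple - Thorn - North - Vale - Upland - Milton - Maple: 5+6+7+10+5+6 = 39
Maple - Thorn - North - Upland - Milton - Vale - Maple: 5+6+8+5+14+12 = 50
Maple - Thorn - North - Upland - Vale - Milton - Maple: 5+6+8+10+14+6 = 49
Maple - Thorn - Vale - Milton - North - Upland - Maple: 5+8+14+10+8+3 = 48
Maple - Thorn - Vale - Milton - Upland - North - Maple: 5+8+14+5+8+11 = 51
… (46 more)
Maple - Milton - North - Vale - Thorn - Upland - Maple: 6+10+7+8+2+3 = 36  ← best
The minimum is 36.
One optimal route: Maple → Milton → North → Vale → Thorn → Upland → Maple (or its reverse).

Minimum total distance: 36 miles.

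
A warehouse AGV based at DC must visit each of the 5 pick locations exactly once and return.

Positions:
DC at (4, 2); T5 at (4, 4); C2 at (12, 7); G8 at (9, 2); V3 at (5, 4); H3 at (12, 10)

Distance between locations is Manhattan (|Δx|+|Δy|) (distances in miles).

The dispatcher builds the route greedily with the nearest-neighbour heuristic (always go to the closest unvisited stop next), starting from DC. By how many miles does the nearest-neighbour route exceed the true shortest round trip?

DC: T5=2, V3=3, G8=5, C2=13, H3=16 ⇒ T5
T5: V3=1, G8=7, C2=11, H3=14 ⇒ V3
V3: G8=6, C2=10, H3=13 ⇒ G8
G8: C2=8, H3=11 ⇒ C2
C2: H3=3 ⇒ H3
NN route DC → T5 → V3 → G8 → C2 → H3 → DC costs 36.
Optimal: DC → T5 → V3 → C2 → H3 → G8 → DC costs 32 (by enumerating all 60 distinct tours).
Excess = 36 − 32 = 4.

4 miles longer than the optimal tour.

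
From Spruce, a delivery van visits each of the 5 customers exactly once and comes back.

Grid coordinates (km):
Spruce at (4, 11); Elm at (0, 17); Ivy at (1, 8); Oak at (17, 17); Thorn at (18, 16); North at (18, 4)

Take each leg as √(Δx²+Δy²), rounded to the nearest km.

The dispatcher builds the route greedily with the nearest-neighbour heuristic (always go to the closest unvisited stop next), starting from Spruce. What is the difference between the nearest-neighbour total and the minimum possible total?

1 km longer than the optimal tour.

Spruce: Ivy=4, Elm=7, Oak=14, Thorn=15, North=16 ⇒ Ivy
Ivy: Elm=9, North=17, Oak=18, Thorn=19 ⇒ Elm
Elm: Oak=17, Thorn=18, North=22 ⇒ Oak
Oak: Thorn=1, North=13 ⇒ Thorn
Thorn: North=12 ⇒ North
NN route Spruce → Ivy → Elm → Oak → Thorn → North → Spruce costs 59.
Optimal: Spruce → Elm → Oak → Thorn → North → Ivy → Spruce costs 58 (by enumerating all 60 distinct tours).
Excess = 59 − 58 = 1.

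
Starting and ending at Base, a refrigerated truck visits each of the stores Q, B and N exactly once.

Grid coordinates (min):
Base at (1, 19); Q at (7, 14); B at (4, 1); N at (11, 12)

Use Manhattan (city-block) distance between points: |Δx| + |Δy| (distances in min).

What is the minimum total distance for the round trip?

With 3 stops there are 3!/2 = 3 distinct round trips (a route and its reverse cost the same).
Base → Q → B → N → Base: 11+16+18+17 = 62
Base → Q → N → B → Base: 11+6+18+21 = 56
Base → B → Q → N → Base: 21+16+6+17 = 60
The minimum is 56.
One optimal route: Base → Q → N → B → Base (or its reverse).

Minimum total distance: 56 min.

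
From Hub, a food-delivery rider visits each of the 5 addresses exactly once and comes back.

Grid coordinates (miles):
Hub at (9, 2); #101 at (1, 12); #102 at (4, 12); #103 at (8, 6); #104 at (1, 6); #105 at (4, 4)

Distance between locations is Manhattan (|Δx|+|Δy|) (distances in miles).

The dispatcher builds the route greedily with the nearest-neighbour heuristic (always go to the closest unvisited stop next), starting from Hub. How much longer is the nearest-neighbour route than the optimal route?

4 miles longer than the optimal tour.

Hub: #103=5, #105=7, #104=12, #102=15, #101=18 ⇒ #103
#103: #105=6, #104=7, #102=10, #101=13 ⇒ #105
#105: #104=5, #102=8, #101=11 ⇒ #104
#104: #101=6, #102=9 ⇒ #101
#101: #102=3 ⇒ #102
NN route Hub → #103 → #105 → #104 → #101 → #102 → Hub costs 40.
Optimal: Hub → #103 → #102 → #101 → #104 → #105 → Hub costs 36 (by enumerating all 60 distinct tours).
Excess = 40 − 36 = 4.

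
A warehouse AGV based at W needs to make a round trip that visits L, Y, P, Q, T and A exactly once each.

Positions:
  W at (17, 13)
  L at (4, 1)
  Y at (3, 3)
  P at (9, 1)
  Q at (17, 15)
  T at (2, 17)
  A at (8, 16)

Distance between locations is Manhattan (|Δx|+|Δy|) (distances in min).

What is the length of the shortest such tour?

With 6 stops there are 6!/2 = 360 distinct round trips (a route and its reverse cost the same).
W→L→Y→P→Q→T→A→W: 25+3+8+22+17+7+12 = 94
W→L→Y→P→Q→A→T→W: 25+3+8+22+10+7+19 = 94
W→L→Y→P→T→Q→A→W: 25+3+8+23+17+10+12 = 98
W→L→Y→P→T→A→Q→W: 25+3+8+23+7+10+2 = 78
W→L→Y→P→A→Q→T→W: 25+3+8+16+10+17+19 = 98
W→L→Y→P→A→T→Q→W: 25+3+8+16+7+17+2 = 78
W→L→Y→Q→P→T→A→W: 25+3+26+22+23+7+12 = 118
W→L→Y→Q→P→A→T→W: 25+3+26+22+16+7+19 = 118
… (352 more)
W→P→L→Y→T→A→Q→W: 20+5+3+15+7+10+2 = 62  ← best
The minimum is 62.
One optimal route: W → P → L → Y → T → A → Q → W (or its reverse).

Shortest round trip = 62 min.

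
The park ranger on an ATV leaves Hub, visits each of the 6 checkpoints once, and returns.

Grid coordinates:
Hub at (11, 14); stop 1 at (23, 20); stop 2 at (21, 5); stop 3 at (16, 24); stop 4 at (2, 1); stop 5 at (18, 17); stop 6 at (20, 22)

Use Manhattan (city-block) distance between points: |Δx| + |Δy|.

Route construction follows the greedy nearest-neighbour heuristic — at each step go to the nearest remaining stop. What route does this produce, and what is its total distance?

At Hub the remaining stops are stop 5 10, stop 3 15, stop 6 17, stop 1 18, stop 2 19, stop 4 22; go to stop 5.
At stop 5 the remaining stops are stop 6 7, stop 1 8, stop 3 9, stop 2 15, stop 4 32; go to stop 6.
At stop 6 the remaining stops are stop 1 5, stop 3 6, stop 2 18, stop 4 39; go to stop 1.
At stop 1 the remaining stops are stop 3 11, stop 2 17, stop 4 40; go to stop 3.
At stop 3 the remaining stops are stop 2 24, stop 4 37; go to stop 2.
At stop 2 the remaining stops are stop 4 23; go to stop 4.
Return stop 4→Hub: 22.
Total = 10 + 7 + 5 + 11 + 24 + 23 + 22 = 102.

Total distance 102 via the nearest-neighbour route Hub → stop 5 → stop 6 → stop 1 → stop 3 → stop 2 → stop 4 → Hub.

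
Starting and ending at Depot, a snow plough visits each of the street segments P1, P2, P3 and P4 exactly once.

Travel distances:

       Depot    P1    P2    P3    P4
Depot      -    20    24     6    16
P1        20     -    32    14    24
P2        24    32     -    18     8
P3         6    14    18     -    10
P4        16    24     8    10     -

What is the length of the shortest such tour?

Depot → P1 → P2 → P3 → P4 → Depot: 20+32+18+10+16 = 96
Depot → P1 → P2 → P4 → P3 → Depot: 20+32+8+10+6 = 76
Depot → P1 → P3 → P2 → P4 → Depot: 20+14+18+8+16 = 76
Depot → P1 → P3 → P4 → P2 → Depot: 20+14+10+8+24 = 76
Depot → P1 → P4 → P2 → P3 → Depot: 20+24+8+18+6 = 76
Depot → P1 → P4 → P3 → P2 → Depot: 20+24+10+18+24 = 96
Depot → P2 → P1 → P3 → P4 → Depot: 24+32+14+10+16 = 96
Depot → P2 → P1 → P4 → P3 → Depot: 24+32+24+10+6 = 96
Depot → P2 → P3 → P1 → P4 → Depot: 24+18+14+24+16 = 96
Depot → P2 → P4 → P1 → P3 → Depot: 24+8+24+14+6 = 76
Depot → P3 → P1 → P2 → P4 → Depot: 6+14+32+8+16 = 76
Depot → P3 → P2 → P1 → P4 → Depot: 6+18+32+24+16 = 96
The minimum is 76.
One optimal route: Depot → P1 → P2 → P4 → P3 → Depot (or its reverse).

Shortest round trip = 76.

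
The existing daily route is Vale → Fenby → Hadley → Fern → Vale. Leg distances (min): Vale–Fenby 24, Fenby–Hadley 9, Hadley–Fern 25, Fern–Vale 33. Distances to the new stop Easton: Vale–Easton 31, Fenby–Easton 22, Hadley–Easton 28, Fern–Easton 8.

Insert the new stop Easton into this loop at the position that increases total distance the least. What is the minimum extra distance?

+6 min — insert Easton between Fern and Vale.

Insertion cost between consecutive stops i–j is d(i,Easton) + d(Easton,j) − d(i,j):
  between Vale and Fenby: 31 + 22 − 24 = 29
  between Fenby and Hadley: 22 + 28 − 9 = 41
  between Hadley and Fern: 28 + 8 − 25 = 11
  between Fern and Vale: 8 + 31 − 33 = 6
Cheapest insertion is between Fern and Vale, adding 6.
New total = 91 + 6 = 97.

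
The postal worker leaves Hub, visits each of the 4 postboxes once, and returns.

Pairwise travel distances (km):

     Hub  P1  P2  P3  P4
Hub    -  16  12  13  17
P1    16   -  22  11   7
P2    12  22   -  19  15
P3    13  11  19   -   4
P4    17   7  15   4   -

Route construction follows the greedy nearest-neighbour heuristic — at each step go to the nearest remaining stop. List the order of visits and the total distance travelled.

At Hub the remaining stops are P2 12, P3 13, P1 16, P4 17; go to P2.
At P2 the remaining stops are P4 15, P3 19, P1 22; go to P4.
At P4 the remaining stops are P3 4, P1 7; go to P3.
At P3 the remaining stops are P1 11; go to P1.
Return P1→Hub: 16.
Total = 12 + 15 + 4 + 11 + 16 = 58.

Nearest-neighbour total = 58 km; route Hub → P2 → P4 → P3 → P1 → Hub.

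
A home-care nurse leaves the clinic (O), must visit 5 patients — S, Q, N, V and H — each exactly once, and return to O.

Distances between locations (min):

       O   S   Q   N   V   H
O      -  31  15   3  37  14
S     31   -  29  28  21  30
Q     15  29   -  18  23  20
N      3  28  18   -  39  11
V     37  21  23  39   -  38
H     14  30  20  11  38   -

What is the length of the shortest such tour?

There are 60 distinct closed tours to check (reversals are equivalent).
O → S → Q → N → V → H → O: 31+29+18+39+38+14 = 169
O → S → Q → N → H → V → O: 31+29+18+11+38+37 = 164
O → S → Q → V → N → H → O: 31+29+23+39+11+14 = 147
O → S → Q → V → H → N → O: 31+29+23+38+11+3 = 135
O → S → Q → H → N → V → O: 31+29+20+11+39+37 = 167
O → S → Q → H → V → N → O: 31+29+20+38+39+3 = 160
O → S → N → Q → V → H → O: 31+28+18+23+38+14 = 152
O → S → N → Q → H → V → O: 31+28+18+20+38+37 = 172
O → S → N → V → Q → H → O: 31+28+39+23+20+14 = 155
O → S → N → V → H → Q → O: 31+28+39+38+20+15 = 171
O → S → N → H → Q → V → O: 31+28+11+20+23+37 = 150
O → S → N → H → V → Q → O: 31+28+11+38+23+15 = 146
O → S → V → Q → N → H → O: 31+21+23+18+11+14 = 118
O → S → V → Q → H → N → O: 31+21+23+20+11+3 = 109
… (46 more)
O → Q → V → S → H → N → O: 15+23+21+30+11+3 = 103  ← best
The minimum is 103.
One optimal route: O → Q → V → S → H → N → O (or its reverse).

Shortest round trip = 103 min.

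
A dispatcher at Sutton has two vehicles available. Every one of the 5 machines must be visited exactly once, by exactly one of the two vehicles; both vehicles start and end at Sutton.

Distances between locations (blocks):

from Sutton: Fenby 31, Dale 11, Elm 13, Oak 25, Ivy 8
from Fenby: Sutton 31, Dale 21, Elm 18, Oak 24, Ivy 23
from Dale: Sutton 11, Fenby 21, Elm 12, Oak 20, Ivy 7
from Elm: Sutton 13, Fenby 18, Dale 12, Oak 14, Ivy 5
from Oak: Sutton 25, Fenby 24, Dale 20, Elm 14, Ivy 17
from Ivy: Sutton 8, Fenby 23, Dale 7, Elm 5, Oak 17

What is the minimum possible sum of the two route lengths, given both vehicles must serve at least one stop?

Check every non-empty split of the stops between the two vehicles; for each half take its own optimal tour:
  {Fenby} + {Dale, Elm, Oak, Ivy}: 62 + 58 = 120
  {Dale} + {Fenby, Elm, Oak, Ivy}: 22 + 80 = 102
  {Fenby, Dale} + {Elm, Oak, Ivy}: 63 + 52 = 115
  {Elm} + {Fenby, Dale, Oak, Ivy}: 26 + 81 = 107
  {Fenby, Elm} + {Dale, Oak, Ivy}: 62 + 56 = 118
  {Dale, Elm} + {Fenby, Oak, Ivy}: 36 + 80 = 116
  … (15 splits in total)
  {Fenby, Dale, Elm, Oak} + {Ivy}: 83 + 16 = 99  ← best
Best: vehicle 1 Sutton → Dale → Fenby → Oak → Elm → Sutton = 83; vehicle 2 Sutton → Ivy → Sutton = 16; combined 99.

Minimum combined distance: 99 blocks.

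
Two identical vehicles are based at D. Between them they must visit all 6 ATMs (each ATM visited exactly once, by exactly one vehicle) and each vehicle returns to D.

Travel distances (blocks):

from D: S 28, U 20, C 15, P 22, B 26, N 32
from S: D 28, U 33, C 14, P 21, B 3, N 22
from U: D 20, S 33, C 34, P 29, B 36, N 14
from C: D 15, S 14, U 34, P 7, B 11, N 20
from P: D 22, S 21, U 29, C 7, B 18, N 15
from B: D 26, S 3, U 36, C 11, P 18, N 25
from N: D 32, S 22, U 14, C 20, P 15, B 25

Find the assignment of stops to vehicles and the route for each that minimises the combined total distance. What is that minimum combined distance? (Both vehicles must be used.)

There are 2^5 − 1 = 31 ways to divide the 6 stops into two non-empty groups. For each, the best each vehicle can do is its own shortest tour through its group:
  {S} + {U, C, P, B, N}: 56 + 93 = 149
  {U} + {S, C, P, B, N}: 40 + 88 = 128
  {S, U} + {C, P, B, N}: 81 + 88 = 169
  {C} + {S, U, P, B, N}: 30 + 98 = 128
  {S, C} + {U, P, B, N}: 57 + 93 = 150
  {U, C} + {S, P, B, N}: 69 + 88 = 157
  … (31 splits in total)
Best: vehicle 1 D → U → D = 40; vehicle 2 D → C → P → N → S → B → D = 88; combined 128.

128 blocks — the smallest possible combined total.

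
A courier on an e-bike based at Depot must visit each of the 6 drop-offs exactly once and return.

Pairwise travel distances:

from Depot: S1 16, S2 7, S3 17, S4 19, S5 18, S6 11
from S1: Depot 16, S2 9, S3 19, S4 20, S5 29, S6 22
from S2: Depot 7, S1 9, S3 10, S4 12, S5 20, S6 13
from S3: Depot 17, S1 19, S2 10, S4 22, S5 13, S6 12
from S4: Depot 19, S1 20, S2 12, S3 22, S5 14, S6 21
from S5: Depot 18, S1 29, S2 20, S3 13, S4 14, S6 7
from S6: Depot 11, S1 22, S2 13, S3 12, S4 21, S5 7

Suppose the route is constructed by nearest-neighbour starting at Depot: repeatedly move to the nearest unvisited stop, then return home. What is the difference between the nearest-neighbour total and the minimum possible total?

From Depot: S2=7, S6=11, S1=16, S3=17, S5=18, S4=19 → choose S2 (7).
From S2: S1=9, S3=10, S4=12, S6=13, S5=20 → choose S1 (9).
From S1: S3=19, S4=20, S6=22, S5=29 → choose S3 (19).
From S3: S6=12, S5=13, S4=22 → choose S6 (12).
From S6: S5=7, S4=21 → choose S5 (7).
From S5: S4=14 → choose S4 (14).
NN route Depot → S2 → S1 → S3 → S6 → S5 → S4 → Depot costs 87.
Optimal: Depot → S1 → S4 → S5 → S6 → S3 → S2 → Depot costs 86 (by enumerating all 360 distinct tours).
Excess = 87 − 86 = 1.

1 longer than the optimal tour.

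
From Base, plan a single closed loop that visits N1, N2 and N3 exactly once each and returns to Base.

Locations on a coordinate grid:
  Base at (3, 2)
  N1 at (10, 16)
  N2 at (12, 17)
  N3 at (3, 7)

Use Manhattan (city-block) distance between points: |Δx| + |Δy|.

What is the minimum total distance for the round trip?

Minimum total distance: 48.

There are 3 distinct closed tours to check (reversals are equivalent).
Base - N1 - N2 - N3 - Base: 21+3+19+5 = 48
Base - N1 - N3 - N2 - Base: 21+16+19+24 = 80
Base - N2 - N1 - N3 - Base: 24+3+16+5 = 48
The minimum is 48.
One optimal route: Base → N1 → N2 → N3 → Base (or its reverse).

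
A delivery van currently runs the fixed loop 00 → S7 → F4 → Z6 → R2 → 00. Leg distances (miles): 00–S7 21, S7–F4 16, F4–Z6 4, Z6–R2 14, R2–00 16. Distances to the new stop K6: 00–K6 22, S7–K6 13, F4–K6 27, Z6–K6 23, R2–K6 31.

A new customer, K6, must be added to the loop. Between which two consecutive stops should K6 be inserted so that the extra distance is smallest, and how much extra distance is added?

Adding 14 miles by placing K6 on the 00–S7 leg.

Insertion cost between consecutive stops i–j is d(i,K6) + d(K6,j) − d(i,j):
  between 00 and S7: 22 + 13 − 21 = 14
  between S7 and F4: 13 + 27 − 16 = 24
  between F4 and Z6: 27 + 23 − 4 = 46
  between Z6 and R2: 23 + 31 − 14 = 40
  between R2 and 00: 31 + 22 − 16 = 37
Cheapest insertion is between 00 and S7, adding 14.
New total = 71 + 14 = 85.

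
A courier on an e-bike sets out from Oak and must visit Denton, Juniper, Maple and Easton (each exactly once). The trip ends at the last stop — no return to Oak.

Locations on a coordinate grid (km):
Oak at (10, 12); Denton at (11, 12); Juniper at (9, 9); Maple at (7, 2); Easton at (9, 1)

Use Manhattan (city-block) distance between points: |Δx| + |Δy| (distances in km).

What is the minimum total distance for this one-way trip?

Shortest open route: 17 km.

There are 4! = 24 possible orderings.
Oak - Denton - Juniper - Maple - Easton: 1+5+9+3 = 18
Oak - Denton - Juniper - Easton - Maple: 1+5+8+3 = 17
Oak - Denton - Maple - Juniper - Easton: 1+14+9+8 = 32
Oak - Denton - Maple - Easton - Juniper: 1+14+3+8 = 26
Oak - Denton - Easton - Juniper - Maple: 1+13+8+9 = 31
Oak - Denton - Easton - Maple - Juniper: 1+13+3+9 = 26
Oak - Juniper - Denton - Maple - Easton: 4+5+14+3 = 26
Oak - Juniper - Denton - Easton - Maple: 4+5+13+3 = 25
Oak - Juniper - Maple - Denton - Easton: 4+9+14+13 = 40
Oak - Juniper - Maple - Easton - Denton: 4+9+3+13 = 29
Oak - Juniper - Easton - Denton - Maple: 4+8+13+14 = 39
Oak - Juniper - Easton - Maple - Denton: 4+8+3+14 = 29
Oak - Maple - Denton - Juniper - Easton: 13+14+5+8 = 40
Oak - Maple - Denton - Easton - Juniper: 13+14+13+8 = 48
… (10 more)
The minimum is 17.
One shortest path: Oak → Denton → Juniper → Easton → Maple.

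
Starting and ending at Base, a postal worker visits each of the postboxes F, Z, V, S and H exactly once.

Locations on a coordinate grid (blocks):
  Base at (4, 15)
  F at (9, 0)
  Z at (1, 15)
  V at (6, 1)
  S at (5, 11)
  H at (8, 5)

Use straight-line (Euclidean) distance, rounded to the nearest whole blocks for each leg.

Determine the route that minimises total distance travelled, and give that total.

There are 60 distinct closed tours to check (reversals are equivalent).
Base → F → Z → V → S → H → Base: 16+17+15+10+7+11 = 76
Base → F → Z → V → H → S → Base: 16+17+15+4+7+4 = 63
Base → F → Z → S → V → H → Base: 16+17+6+10+4+11 = 64
Base → F → Z → S → H → V → Base: 16+17+6+7+4+14 = 64
Base → F → Z → H → V → S → Base: 16+17+12+4+10+4 = 63
Base → F → Z → H → S → V → Base: 16+17+12+7+10+14 = 76
Base → F → V → Z → S → H → Base: 16+3+15+6+7+11 = 58
Base → F → V → Z → H → S → Base: 16+3+15+12+7+4 = 57
Base → F → V → S → Z → H → Base: 16+3+10+6+12+11 = 58
Base → F → V → S → H → Z → Base: 16+3+10+7+12+3 = 51
Base → F → V → H → Z → S → Base: 16+3+4+12+6+4 = 45
Base → F → V → H → S → Z → Base: 16+3+4+7+6+3 = 39
Base → F → S → Z → V → H → Base: 16+12+6+15+4+11 = 64
Base → F → S → Z → H → V → Base: 16+12+6+12+4+14 = 64
… (46 more)
Base → Z → V → F → H → S → Base: 3+15+3+5+7+4 = 37  ← best
The minimum is 37.
One optimal route: Base → Z → V → F → H → S → Base (or its reverse).

37 blocks — the shortest possible round trip.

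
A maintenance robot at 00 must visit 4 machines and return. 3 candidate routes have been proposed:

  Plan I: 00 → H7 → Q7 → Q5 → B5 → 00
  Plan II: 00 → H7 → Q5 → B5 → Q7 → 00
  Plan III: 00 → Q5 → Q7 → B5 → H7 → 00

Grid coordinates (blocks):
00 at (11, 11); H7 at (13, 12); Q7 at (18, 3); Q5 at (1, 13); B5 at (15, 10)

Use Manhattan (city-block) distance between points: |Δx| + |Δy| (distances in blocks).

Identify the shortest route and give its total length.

Shortest is Plan III, total 56 blocks.

Plan I: 3 + 14 + 27 + 17 + 5 = 66
Plan II: 3 + 13 + 17 + 10 + 15 = 58
Plan III: 12 + 27 + 10 + 4 + 3 = 56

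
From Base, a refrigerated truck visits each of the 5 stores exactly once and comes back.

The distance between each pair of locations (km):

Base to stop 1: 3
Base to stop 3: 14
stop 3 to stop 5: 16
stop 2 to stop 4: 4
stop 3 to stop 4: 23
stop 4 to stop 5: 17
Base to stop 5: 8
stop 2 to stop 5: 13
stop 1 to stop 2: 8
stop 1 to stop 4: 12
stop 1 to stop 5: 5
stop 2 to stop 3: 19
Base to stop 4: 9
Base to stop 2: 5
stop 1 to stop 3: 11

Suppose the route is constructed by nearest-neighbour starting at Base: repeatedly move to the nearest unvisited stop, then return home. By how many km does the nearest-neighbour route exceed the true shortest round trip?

From Base: stop 1=3, stop 2=5, stop 5=8, stop 4=9, stop 3=14 → choose stop 1 (3).
From stop 1: stop 5=5, stop 2=8, stop 3=11, stop 4=12 → choose stop 5 (5).
From stop 5: stop 2=13, stop 3=16, stop 4=17 → choose stop 2 (13).
From stop 2: stop 4=4, stop 3=19 → choose stop 4 (4).
From stop 4: stop 3=23 → choose stop 3 (23).
NN route Base → stop 1 → stop 5 → stop 2 → stop 4 → stop 3 → Base costs 62.
Optimal: Base → stop 1 → stop 3 → stop 5 → stop 2 → stop 4 → Base costs 56 (by enumerating all 60 distinct tours).
Excess = 62 − 56 = 6.

The nearest-neighbour route is 6 km longer than optimal.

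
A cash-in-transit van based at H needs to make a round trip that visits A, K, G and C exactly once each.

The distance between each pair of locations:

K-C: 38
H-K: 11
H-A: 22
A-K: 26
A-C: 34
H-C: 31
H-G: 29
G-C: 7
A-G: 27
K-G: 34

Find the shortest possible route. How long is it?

H → A → K → G → C → H: 22+26+34+7+31 = 120
H → A → K → C → G → H: 22+26+38+7+29 = 122
H → A → G → K → C → H: 22+27+34+38+31 = 152
H → A → G → C → K → H: 22+27+7+38+11 = 105
H → A → C → K → G → H: 22+34+38+34+29 = 157
H → A → C → G → K → H: 22+34+7+34+11 = 108
H → K → A → G → C → H: 11+26+27+7+31 = 102
H → K → A → C → G → H: 11+26+34+7+29 = 107
H → K → G → A → C → H: 11+34+27+34+31 = 137
H → K → C → A → G → H: 11+38+34+27+29 = 139
H → G → A → K → C → H: 29+27+26+38+31 = 151
H → G → K → A → C → H: 29+34+26+34+31 = 154
The minimum is 102.
One optimal route: H → K → A → G → C → H (or its reverse).

Minimum total distance: 102.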